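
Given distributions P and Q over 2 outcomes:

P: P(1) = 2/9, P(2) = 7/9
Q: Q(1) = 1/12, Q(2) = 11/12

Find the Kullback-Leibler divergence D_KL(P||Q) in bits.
0.1301 bits

D_KL(P||Q) = Σ P(x) log₂(P(x)/Q(x))

Computing term by term:
  P(1)·log₂(P(1)/Q(1)) = (2/9)·log₂((2/9)/(1/12)) = 0.31445
  P(2)·log₂(P(2)/Q(2)) = (7/9)·log₂((7/9)/(11/12)) = -0.18436

D_KL(P||Q) = 0.31445 - 0.18436 = 0.13009 ≈ 0.1301 bits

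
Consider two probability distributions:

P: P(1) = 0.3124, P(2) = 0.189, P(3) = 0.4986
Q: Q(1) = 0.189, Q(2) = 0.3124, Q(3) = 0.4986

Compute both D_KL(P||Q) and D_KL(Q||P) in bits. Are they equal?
D_KL(P||Q) = 0.0895 bits, D_KL(Q||P) = 0.0895 bits. Yes, in this case they are equal (although KL divergence is not symmetric in general).

D_KL(P||Q) = Σ P(x) log₂(P(x)/Q(x))

Computing term by term:
  P(1)·log₂(P(1)/Q(1)) = 0.3124·log₂(0.3124/0.189) = 0.22649
  P(2)·log₂(P(2)/Q(2)) = 0.189·log₂(0.189/0.3124) = -0.13703
  P(3)·log₂(P(3)/Q(3)) = 0.4986·log₂(0.4986/0.4986) = 0.00000

D_KL(P||Q) = 0.22649 - 0.13703 + 0.00000 = 0.08946 ≈ 0.0895 bits

D_KL(Q||P) = Σ Q(x) log₂(Q(x)/P(x))

Computing term by term:
  Q(1)·log₂(Q(1)/P(1)) = 0.189·log₂(0.189/0.3124) = -0.13703
  Q(2)·log₂(Q(2)/P(2)) = 0.3124·log₂(0.3124/0.189) = 0.22649
  Q(3)·log₂(Q(3)/P(3)) = 0.4986·log₂(0.4986/0.4986) = 0.00000

D_KL(Q||P) = -0.13703 + 0.22649 + 0.00000 = 0.08946 ≈ 0.0895 bits

These ARE equal here. Q is P with outcomes relabeled (Q(1) = P(2), Q(2) = P(1)) by a relabeling that is its own inverse, so the two sums contain exactly the same terms in a different order. This is a special case — KL divergence is not symmetric in general: D_KL(P||Q) ≠ D_KL(Q||P) for most P, Q.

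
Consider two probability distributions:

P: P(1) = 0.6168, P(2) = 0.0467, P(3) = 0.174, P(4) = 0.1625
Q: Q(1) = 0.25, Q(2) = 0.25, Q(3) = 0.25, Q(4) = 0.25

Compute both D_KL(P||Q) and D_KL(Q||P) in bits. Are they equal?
D_KL(P||Q) = 0.4986 bits, D_KL(Q||P) = 0.5655 bits. No, they are not equal.

D_KL(P||Q) = Σ P(x) log₂(P(x)/Q(x))

Computing term by term:
  P(1)·log₂(P(1)/Q(1)) = 0.6168·log₂(0.6168/0.25) = 0.80361
  P(2)·log₂(P(2)/Q(2)) = 0.0467·log₂(0.0467/0.25) = -0.11303
  P(3)·log₂(P(3)/Q(3)) = 0.174·log₂(0.174/0.25) = -0.09097
  P(4)·log₂(P(4)/Q(4)) = 0.1625·log₂(0.1625/0.25) = -0.10099

D_KL(P||Q) = 0.80361 - 0.11303 - 0.09097 - 0.10099 = 0.49862 ≈ 0.4986 bits

D_KL(Q||P) = Σ Q(x) log₂(Q(x)/P(x))

Computing term by term:
  Q(1)·log₂(Q(1)/P(1)) = 0.25·log₂(0.25/0.6168) = -0.32572
  Q(2)·log₂(Q(2)/P(2)) = 0.25·log₂(0.25/0.0467) = 0.60511
  Q(3)·log₂(Q(3)/P(3)) = 0.25·log₂(0.25/0.174) = 0.13071
  Q(4)·log₂(Q(4)/P(4)) = 0.25·log₂(0.25/0.1625) = 0.15537

D_KL(Q||P) = -0.32572 + 0.60511 + 0.13071 + 0.15537 = 0.56547 ≈ 0.5655 bits

These are NOT equal (difference: 0.0669 bits). KL divergence is asymmetric: D_KL(P||Q) ≠ D_KL(Q||P) in general.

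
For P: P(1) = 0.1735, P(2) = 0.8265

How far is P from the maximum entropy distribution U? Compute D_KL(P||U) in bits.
0.3344 bits

U(i) = 1/2 for all i

D_KL(P||U) = Σ P(x) log₂(P(x) / (1/2))
           = Σ P(x) log₂(P(x)) + log₂(2)
           = log₂(2) - H(P)

H(P) = -Σ P(x) log₂(P(x)):
  -P(1)·log₂(P(1)) = -(0.1735)·log₂(0.1735) = 0.43843
  -P(2)·log₂(P(2)) = -(0.8265)·log₂(0.8265) = 0.22722
H(P) = 0.43843 + 0.22722 = 0.66565 bits

log₂(2) = 1.00000 bits

D_KL(P||U) = 1.00000 - 0.66565 = 0.33435 ≈ 0.3344 bits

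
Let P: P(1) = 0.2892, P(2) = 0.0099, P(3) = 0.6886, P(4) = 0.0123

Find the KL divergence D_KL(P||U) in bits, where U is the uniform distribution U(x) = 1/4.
0.9678 bits

U(i) = 1/4 for all i

D_KL(P||U) = Σ P(x) log₂(P(x) / (1/4))
           = Σ P(x) log₂(P(x)) + log₂(4)
           = log₂(4) - H(P)

H(P) = -Σ P(x) log₂(P(x)):
  -P(1)·log₂(P(1)) = -(0.2892)·log₂(0.2892) = 0.51763
  -P(2)·log₂(P(2)) = -(0.0099)·log₂(0.0099) = 0.06592
  -P(3)·log₂(P(3)) = -(0.6886)·log₂(0.6886) = 0.37065
  -P(4)·log₂(P(4)) = -(0.0123)·log₂(0.0123) = 0.07805
H(P) = 0.51763 + 0.06592 + 0.37065 + 0.07805 = 1.03225 bits

log₂(4) = 2.00000 bits

D_KL(P||U) = 2.00000 - 1.03225 = 0.96775 ≈ 0.9678 bits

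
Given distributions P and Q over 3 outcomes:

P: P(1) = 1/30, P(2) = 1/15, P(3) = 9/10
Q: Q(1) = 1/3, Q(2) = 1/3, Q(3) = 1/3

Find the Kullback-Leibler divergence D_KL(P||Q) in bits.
1.0241 bits

D_KL(P||Q) = Σ P(x) log₂(P(x)/Q(x))

Computing term by term:
  P(1)·log₂(P(1)/Q(1)) = (1/30)·log₂((1/30)/(1/3)) = -0.11073
  P(2)·log₂(P(2)/Q(2)) = (1/15)·log₂((1/15)/(1/3)) = -0.15480
  P(3)·log₂(P(3)/Q(3)) = (9/10)·log₂((9/10)/(1/3)) = 1.28966

D_KL(P||Q) = -0.11073 - 0.15480 + 1.28966 = 1.02413 ≈ 1.0241 bits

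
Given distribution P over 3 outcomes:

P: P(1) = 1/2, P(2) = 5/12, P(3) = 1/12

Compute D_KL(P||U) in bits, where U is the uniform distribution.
0.2600 bits

U(i) = 1/3 for all i

D_KL(P||U) = Σ P(x) log₂(P(x) / (1/3))
           = Σ P(x) log₂(P(x)) + log₂(3)
           = log₂(3) - H(P)

H(P) = -Σ P(x) log₂(P(x)):
  -P(1)·log₂(P(1)) = -(1/2)·log₂(1/2) = 0.50000
  -P(2)·log₂(P(2)) = -(5/12)·log₂(5/12) = 0.52626
  -P(3)·log₂(P(3)) = -(1/12)·log₂(1/12) = 0.29875
H(P) = 0.50000 + 0.52626 + 0.29875 = 1.32501 bits

log₂(3) = 1.58496 bits

D_KL(P||U) = 1.58496 - 1.32501 = 0.25995 ≈ 0.2600 bits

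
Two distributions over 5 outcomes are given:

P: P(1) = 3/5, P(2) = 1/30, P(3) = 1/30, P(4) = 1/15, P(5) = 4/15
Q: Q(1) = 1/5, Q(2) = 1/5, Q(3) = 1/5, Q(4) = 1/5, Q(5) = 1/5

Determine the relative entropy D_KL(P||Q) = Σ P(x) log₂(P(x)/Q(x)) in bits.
0.7837 bits

D_KL(P||Q) = Σ P(x) log₂(P(x)/Q(x))

Computing term by term:
  P(1)·log₂(P(1)/Q(1)) = (3/5)·log₂((3/5)/(1/5)) = 0.95098
  P(2)·log₂(P(2)/Q(2)) = (1/30)·log₂((1/30)/(1/5)) = -0.08617
  P(3)·log₂(P(3)/Q(3)) = (1/30)·log₂((1/30)/(1/5)) = -0.08617
  P(4)·log₂(P(4)/Q(4)) = (1/15)·log₂((1/15)/(1/5)) = -0.10566
  P(5)·log₂(P(5)/Q(5)) = (4/15)·log₂((4/15)/(1/5)) = 0.11068

D_KL(P||Q) = 0.95098 - 0.08617 - 0.08617 - 0.10566 + 0.11068 = 0.78366 ≈ 0.7837 bits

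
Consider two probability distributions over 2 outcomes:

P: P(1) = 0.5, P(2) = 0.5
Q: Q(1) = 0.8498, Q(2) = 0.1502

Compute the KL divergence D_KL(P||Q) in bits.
0.4849 bits

D_KL(P||Q) = Σ P(x) log₂(P(x)/Q(x))

Computing term by term:
  P(1)·log₂(P(1)/Q(1)) = 0.5·log₂(0.5/0.8498) = -0.38260
  P(2)·log₂(P(2)/Q(2)) = 0.5·log₂(0.5/0.1502) = 0.86752

D_KL(P||Q) = -0.38260 + 0.86752 = 0.48492 ≈ 0.4849 bits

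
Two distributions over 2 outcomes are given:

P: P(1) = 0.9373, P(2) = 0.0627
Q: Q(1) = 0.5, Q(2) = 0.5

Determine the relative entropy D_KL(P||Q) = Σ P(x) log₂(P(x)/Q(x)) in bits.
0.6619 bits

D_KL(P||Q) = Σ P(x) log₂(P(x)/Q(x))

Computing term by term:
  P(1)·log₂(P(1)/Q(1)) = 0.9373·log₂(0.9373/0.5) = 0.84974
  P(2)·log₂(P(2)/Q(2)) = 0.0627·log₂(0.0627/0.5) = -0.18781

D_KL(P||Q) = 0.84974 - 0.18781 = 0.66193 ≈ 0.6619 bits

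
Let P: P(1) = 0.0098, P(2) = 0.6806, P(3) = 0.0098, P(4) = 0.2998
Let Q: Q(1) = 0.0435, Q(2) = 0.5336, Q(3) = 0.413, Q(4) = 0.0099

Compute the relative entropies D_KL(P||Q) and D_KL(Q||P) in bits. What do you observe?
D_KL(P||Q) = 1.6401 bits, D_KL(Q||P) = 2.0866 bits. The two directions give different values (D_KL(Q||P) exceeds D_KL(P||Q) by 0.4465 bits): KL divergence is asymmetric.

D_KL(P||Q) = Σ P(x) log₂(P(x)/Q(x))

Computing term by term:
  P(1)·log₂(P(1)/Q(1)) = 0.0098·log₂(0.0098/0.0435) = -0.02107
  P(2)·log₂(P(2)/Q(2)) = 0.6806·log₂(0.6806/0.5336) = 0.23892
  P(3)·log₂(P(3)/Q(3)) = 0.0098·log₂(0.0098/0.413) = -0.05289
  P(4)·log₂(P(4)/Q(4)) = 0.2998·log₂(0.2998/0.0099) = 1.47514

D_KL(P||Q) = -0.02107 + 0.23892 - 0.05289 + 1.47514 = 1.64010 ≈ 1.6401 bits

D_KL(Q||P) = Σ Q(x) log₂(Q(x)/P(x))

Computing term by term:
  Q(1)·log₂(Q(1)/P(1)) = 0.0435·log₂(0.0435/0.0098) = 0.09353
  Q(2)·log₂(Q(2)/P(2)) = 0.5336·log₂(0.5336/0.6806) = -0.18732
  Q(3)·log₂(Q(3)/P(3)) = 0.413·log₂(0.413/0.0098) = 2.22905
  Q(4)·log₂(Q(4)/P(4)) = 0.0099·log₂(0.0099/0.2998) = -0.04871

D_KL(Q||P) = 0.09353 - 0.18732 + 2.22905 - 0.04871 = 2.08655 ≈ 2.0866 bits

These are NOT equal (difference: 0.4465 bits). KL divergence is asymmetric: D_KL(P||Q) ≠ D_KL(Q||P) in general.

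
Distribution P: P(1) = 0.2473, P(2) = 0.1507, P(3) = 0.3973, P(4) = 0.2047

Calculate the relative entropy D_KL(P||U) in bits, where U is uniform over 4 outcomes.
0.0926 bits

U(i) = 1/4 for all i

D_KL(P||U) = Σ P(x) log₂(P(x) / (1/4))
           = Σ P(x) log₂(P(x)) + log₂(4)
           = log₂(4) - H(P)

H(P) = -Σ P(x) log₂(P(x)):
  -P(1)·log₂(P(1)) = -(0.2473)·log₂(0.2473) = 0.49847
  -P(2)·log₂(P(2)) = -(0.1507)·log₂(0.1507) = 0.41145
  -P(3)·log₂(P(3)) = -(0.3973)·log₂(0.3973) = 0.52908
  -P(4)·log₂(P(4)) = -(0.2047)·log₂(0.2047) = 0.46844
H(P) = 0.49847 + 0.41145 + 0.52908 + 0.46844 = 1.90744 bits

log₂(4) = 2.00000 bits

D_KL(P||U) = 2.00000 - 1.90744 = 0.09256 ≈ 0.0926 bits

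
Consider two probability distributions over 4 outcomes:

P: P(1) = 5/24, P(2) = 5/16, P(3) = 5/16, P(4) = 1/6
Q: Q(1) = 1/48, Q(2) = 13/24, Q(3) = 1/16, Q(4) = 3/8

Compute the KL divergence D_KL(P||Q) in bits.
0.9747 bits

D_KL(P||Q) = Σ P(x) log₂(P(x)/Q(x))

Computing term by term:
  P(1)·log₂(P(1)/Q(1)) = (5/24)·log₂((5/24)/(1/48)) = 0.69207
  P(2)·log₂(P(2)/Q(2)) = (5/16)·log₂((5/16)/(13/24)) = -0.24798
  P(3)·log₂(P(3)/Q(3)) = (5/16)·log₂((5/16)/(1/16)) = 0.72560
  P(4)·log₂(P(4)/Q(4)) = (1/6)·log₂((1/6)/(3/8)) = -0.19499

D_KL(P||Q) = 0.69207 - 0.24798 + 0.72560 - 0.19499 = 0.97470 ≈ 0.9747 bits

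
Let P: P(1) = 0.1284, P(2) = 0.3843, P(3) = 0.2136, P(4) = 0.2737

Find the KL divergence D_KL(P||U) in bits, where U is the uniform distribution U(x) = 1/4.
0.1022 bits

U(i) = 1/4 for all i

D_KL(P||U) = Σ P(x) log₂(P(x) / (1/4))
           = Σ P(x) log₂(P(x)) + log₂(4)
           = log₂(4) - H(P)

H(P) = -Σ P(x) log₂(P(x)):
  -P(1)·log₂(P(1)) = -(0.1284)·log₂(0.1284) = 0.38023
  -P(2)·log₂(P(2)) = -(0.3843)·log₂(0.3843) = 0.53022
  -P(3)·log₂(P(3)) = -(0.2136)·log₂(0.2136) = 0.47569
  -P(4)·log₂(P(4)) = -(0.2737)·log₂(0.2737) = 0.51164
H(P) = 0.38023 + 0.53022 + 0.47569 + 0.51164 = 1.89778 bits

log₂(4) = 2.00000 bits

D_KL(P||U) = 2.00000 - 1.89778 = 0.10222 ≈ 0.1022 bits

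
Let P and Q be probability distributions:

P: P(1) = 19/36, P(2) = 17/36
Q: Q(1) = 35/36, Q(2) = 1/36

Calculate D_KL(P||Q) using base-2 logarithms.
1.4650 bits

D_KL(P||Q) = Σ P(x) log₂(P(x)/Q(x))

Computing term by term:
  P(1)·log₂(P(1)/Q(1)) = (19/36)·log₂((19/36)/(35/36)) = -0.46516
  P(2)·log₂(P(2)/Q(2)) = (17/36)·log₂((17/36)/(1/36)) = 1.93019

D_KL(P||Q) = -0.46516 + 1.93019 = 1.46503 ≈ 1.4650 bits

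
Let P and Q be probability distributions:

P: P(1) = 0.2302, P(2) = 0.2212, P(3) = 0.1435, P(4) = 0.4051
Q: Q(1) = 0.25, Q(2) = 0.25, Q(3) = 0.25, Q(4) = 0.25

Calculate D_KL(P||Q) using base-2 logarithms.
0.1007 bits

D_KL(P||Q) = Σ P(x) log₂(P(x)/Q(x))

Computing term by term:
  P(1)·log₂(P(1)/Q(1)) = 0.2302·log₂(0.2302/0.25) = -0.02740
  P(2)·log₂(P(2)/Q(2)) = 0.2212·log₂(0.2212/0.25) = -0.03906
  P(3)·log₂(P(3)/Q(3)) = 0.1435·log₂(0.1435/0.25) = -0.11493
  P(4)·log₂(P(4)/Q(4)) = 0.4051·log₂(0.4051/0.25) = 0.28209

D_KL(P||Q) = -0.02740 - 0.03906 - 0.11493 + 0.28209 = 0.10070 ≈ 0.1007 bits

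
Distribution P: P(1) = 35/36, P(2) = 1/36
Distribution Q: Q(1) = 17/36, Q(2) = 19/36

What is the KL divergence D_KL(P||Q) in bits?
0.8949 bits

D_KL(P||Q) = Σ P(x) log₂(P(x)/Q(x))

Computing term by term:
  P(1)·log₂(P(1)/Q(1)) = (35/36)·log₂((35/36)/(17/36)) = 1.01288
  P(2)·log₂(P(2)/Q(2)) = (1/36)·log₂((1/36)/(19/36)) = -0.11800

D_KL(P||Q) = 1.01288 - 0.11800 = 0.89488 ≈ 0.8949 bits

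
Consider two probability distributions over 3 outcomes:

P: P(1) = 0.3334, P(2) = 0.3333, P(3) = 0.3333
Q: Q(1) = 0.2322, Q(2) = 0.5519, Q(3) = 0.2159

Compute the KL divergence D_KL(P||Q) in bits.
0.1403 bits

D_KL(P||Q) = Σ P(x) log₂(P(x)/Q(x))

Computing term by term:
  P(1)·log₂(P(1)/Q(1)) = 0.3334·log₂(0.3334/0.2322) = 0.17400
  P(2)·log₂(P(2)/Q(2)) = 0.3333·log₂(0.3333/0.5519) = -0.24250
  P(3)·log₂(P(3)/Q(3)) = 0.3333·log₂(0.3333/0.2159) = 0.20880

D_KL(P||Q) = 0.17400 - 0.24250 + 0.20880 = 0.14030 ≈ 0.1403 bits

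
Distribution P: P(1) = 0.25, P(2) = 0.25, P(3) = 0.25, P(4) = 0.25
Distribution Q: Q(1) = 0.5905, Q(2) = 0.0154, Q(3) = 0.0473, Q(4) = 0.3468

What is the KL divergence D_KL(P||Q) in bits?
1.1777 bits

D_KL(P||Q) = Σ P(x) log₂(P(x)/Q(x))

Computing term by term:
  P(1)·log₂(P(1)/Q(1)) = 0.25·log₂(0.25/0.5905) = -0.31000
  P(2)·log₂(P(2)/Q(2)) = 0.25·log₂(0.25/0.0154) = 1.00523
  P(3)·log₂(P(3)/Q(3)) = 0.25·log₂(0.25/0.0473) = 0.60050
  P(4)·log₂(P(4)/Q(4)) = 0.25·log₂(0.25/0.3468) = -0.11804

D_KL(P||Q) = -0.31000 + 1.00523 + 0.60050 - 0.11804 = 1.17769 ≈ 1.1777 bits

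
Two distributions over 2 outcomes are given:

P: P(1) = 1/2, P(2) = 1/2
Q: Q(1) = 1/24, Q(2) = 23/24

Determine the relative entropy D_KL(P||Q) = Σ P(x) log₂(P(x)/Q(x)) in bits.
1.3232 bits

D_KL(P||Q) = Σ P(x) log₂(P(x)/Q(x))

Computing term by term:
  P(1)·log₂(P(1)/Q(1)) = (1/2)·log₂((1/2)/(1/24)) = 1.79248
  P(2)·log₂(P(2)/Q(2)) = (1/2)·log₂((1/2)/(23/24)) = -0.46930

D_KL(P||Q) = 1.79248 - 0.46930 = 1.32318 ≈ 1.3232 bits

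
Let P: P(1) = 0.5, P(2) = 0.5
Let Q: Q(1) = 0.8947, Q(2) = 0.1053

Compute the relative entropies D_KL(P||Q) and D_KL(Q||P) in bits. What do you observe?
D_KL(P||Q) = 0.7040 bits, D_KL(Q||P) = 0.5144 bits. The two directions give different values (D_KL(P||Q) exceeds D_KL(Q||P) by 0.1896 bits): KL divergence is asymmetric.

D_KL(P||Q) = Σ P(x) log₂(P(x)/Q(x))

Computing term by term:
  P(1)·log₂(P(1)/Q(1)) = 0.5·log₂(0.5/0.8947) = -0.41974
  P(2)·log₂(P(2)/Q(2)) = 0.5·log₂(0.5/0.1053) = 1.12371

D_KL(P||Q) = -0.41974 + 1.12371 = 0.70397 ≈ 0.7040 bits

D_KL(Q||P) = Σ Q(x) log₂(Q(x)/P(x))

Computing term by term:
  Q(1)·log₂(Q(1)/P(1)) = 0.8947·log₂(0.8947/0.5) = 0.75108
  Q(2)·log₂(Q(2)/P(2)) = 0.1053·log₂(0.1053/0.5) = -0.23665

D_KL(Q||P) = 0.75108 - 0.23665 = 0.51443 ≈ 0.5144 bits

These are NOT equal (difference: 0.1896 bits). KL divergence is asymmetric: D_KL(P||Q) ≠ D_KL(Q||P) in general.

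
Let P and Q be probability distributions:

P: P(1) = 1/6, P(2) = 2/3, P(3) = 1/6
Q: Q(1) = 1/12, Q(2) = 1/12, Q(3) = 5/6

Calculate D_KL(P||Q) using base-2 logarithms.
1.7797 bits

D_KL(P||Q) = Σ P(x) log₂(P(x)/Q(x))

Computing term by term:
  P(1)·log₂(P(1)/Q(1)) = (1/6)·log₂((1/6)/(1/12)) = 0.16667
  P(2)·log₂(P(2)/Q(2)) = (2/3)·log₂((2/3)/(1/12)) = 2.00000
  P(3)·log₂(P(3)/Q(3)) = (1/6)·log₂((1/6)/(5/6)) = -0.38699

D_KL(P||Q) = 0.16667 + 2.00000 - 0.38699 = 1.77968 ≈ 1.7797 bits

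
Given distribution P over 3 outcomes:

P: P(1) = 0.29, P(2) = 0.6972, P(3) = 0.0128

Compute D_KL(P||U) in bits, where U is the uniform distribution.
0.6238 bits

U(i) = 1/3 for all i

D_KL(P||U) = Σ P(x) log₂(P(x) / (1/3))
           = Σ P(x) log₂(P(x)) + log₂(3)
           = log₂(3) - H(P)

H(P) = -Σ P(x) log₂(P(x)):
  -P(1)·log₂(P(1)) = -(0.29)·log₂(0.29) = 0.51790
  -P(2)·log₂(P(2)) = -(0.6972)·log₂(0.6972) = 0.36279
  -P(3)·log₂(P(3)) = -(0.0128)·log₂(0.0128) = 0.08048
H(P) = 0.51790 + 0.36279 + 0.08048 = 0.96117 bits

log₂(3) = 1.58496 bits

D_KL(P||U) = 1.58496 - 0.96117 = 0.62379 ≈ 0.6238 bits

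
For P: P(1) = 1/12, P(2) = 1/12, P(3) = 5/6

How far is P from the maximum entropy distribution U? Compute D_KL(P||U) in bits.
0.7683 bits

U(i) = 1/3 for all i

D_KL(P||U) = Σ P(x) log₂(P(x) / (1/3))
           = Σ P(x) log₂(P(x)) + log₂(3)
           = log₂(3) - H(P)

H(P) = -Σ P(x) log₂(P(x)):
  -P(1)·log₂(P(1)) = -(1/12)·log₂(1/12) = 0.29875
  -P(2)·log₂(P(2)) = -(1/12)·log₂(1/12) = 0.29875
  -P(3)·log₂(P(3)) = -(5/6)·log₂(5/6) = 0.21920
H(P) = 0.29875 + 0.29875 + 0.21920 = 0.81670 bits

log₂(3) = 1.58496 bits

D_KL(P||U) = 1.58496 - 0.81670 = 0.76826 ≈ 0.7683 bits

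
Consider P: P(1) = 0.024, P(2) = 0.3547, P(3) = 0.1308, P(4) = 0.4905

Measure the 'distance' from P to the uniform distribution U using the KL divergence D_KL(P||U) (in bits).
0.4526 bits

U(i) = 1/4 for all i

D_KL(P||U) = Σ P(x) log₂(P(x) / (1/4))
           = Σ P(x) log₂(P(x)) + log₂(4)
           = log₂(4) - H(P)

H(P) = -Σ P(x) log₂(P(x)):
  -P(1)·log₂(P(1)) = -(0.024)·log₂(0.024) = 0.12914
  -P(2)·log₂(P(2)) = -(0.3547)·log₂(0.3547) = 0.53039
  -P(3)·log₂(P(3)) = -(0.1308)·log₂(0.1308) = 0.38384
  -P(4)·log₂(P(4)) = -(0.4905)·log₂(0.4905) = 0.50407
H(P) = 0.12914 + 0.53039 + 0.38384 + 0.50407 = 1.54744 bits

log₂(4) = 2.00000 bits

D_KL(P||U) = 2.00000 - 1.54744 = 0.45256 ≈ 0.4526 bits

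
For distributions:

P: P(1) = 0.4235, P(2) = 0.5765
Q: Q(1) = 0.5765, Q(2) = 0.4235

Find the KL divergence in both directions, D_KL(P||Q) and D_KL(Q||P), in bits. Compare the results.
D_KL(P||Q) = 0.0681 bits, D_KL(Q||P) = 0.0681 bits. The two directions give exactly the same value for this pair.

D_KL(P||Q) = Σ P(x) log₂(P(x)/Q(x))

Computing term by term:
  P(1)·log₂(P(1)/Q(1)) = 0.4235·log₂(0.4235/0.5765) = -0.18844
  P(2)·log₂(P(2)/Q(2)) = 0.5765·log₂(0.5765/0.4235) = 0.25652

D_KL(P||Q) = -0.18844 + 0.25652 = 0.06808 ≈ 0.0681 bits

D_KL(Q||P) = Σ Q(x) log₂(Q(x)/P(x))

Computing term by term:
  Q(1)·log₂(Q(1)/P(1)) = 0.5765·log₂(0.5765/0.4235) = 0.25652
  Q(2)·log₂(Q(2)/P(2)) = 0.4235·log₂(0.4235/0.5765) = -0.18844

D_KL(Q||P) = 0.25652 - 0.18844 = 0.06808 ≈ 0.0681 bits

These ARE equal here. Q is P with outcomes relabeled (Q(1) = P(2), Q(2) = P(1)) by a relabeling that is its own inverse, so the two sums contain exactly the same terms in a different order. This is a special case — KL divergence is not symmetric in general: D_KL(P||Q) ≠ D_KL(Q||P) for most P, Q.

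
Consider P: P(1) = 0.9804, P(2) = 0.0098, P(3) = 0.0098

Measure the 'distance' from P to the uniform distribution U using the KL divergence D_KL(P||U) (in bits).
1.4262 bits

U(i) = 1/3 for all i

D_KL(P||U) = Σ P(x) log₂(P(x) / (1/3))
           = Σ P(x) log₂(P(x)) + log₂(3)
           = log₂(3) - H(P)

H(P) = -Σ P(x) log₂(P(x)):
  -P(1)·log₂(P(1)) = -(0.9804)·log₂(0.9804) = 0.02800
  -P(2)·log₂(P(2)) = -(0.0098)·log₂(0.0098) = 0.06540
  -P(3)·log₂(P(3)) = -(0.0098)·log₂(0.0098) = 0.06540
H(P) = 0.02800 + 0.06540 + 0.06540 = 0.15880 bits

log₂(3) = 1.58496 bits

D_KL(P||U) = 1.58496 - 0.15880 = 1.42616 ≈ 1.4262 bits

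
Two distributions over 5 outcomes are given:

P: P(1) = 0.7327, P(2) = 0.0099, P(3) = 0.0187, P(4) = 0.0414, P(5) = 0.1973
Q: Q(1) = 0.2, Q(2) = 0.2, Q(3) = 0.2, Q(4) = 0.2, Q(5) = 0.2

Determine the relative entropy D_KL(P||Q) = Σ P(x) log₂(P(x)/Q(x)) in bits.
1.1677 bits

D_KL(P||Q) = Σ P(x) log₂(P(x)/Q(x))

Computing term by term:
  P(1)·log₂(P(1)/Q(1)) = 0.7327·log₂(0.7327/0.2) = 1.37251
  P(2)·log₂(P(2)/Q(2)) = 0.0099·log₂(0.0099/0.2) = -0.04293
  P(3)·log₂(P(3)/Q(3)) = 0.0187·log₂(0.0187/0.2) = -0.06393
  P(4)·log₂(P(4)/Q(4)) = 0.0414·log₂(0.0414/0.2) = -0.09407
  P(5)·log₂(P(5)/Q(5)) = 0.1973·log₂(0.1973/0.2) = -0.00387

D_KL(P||Q) = 1.37251 - 0.04293 - 0.06393 - 0.09407 - 0.00387 = 1.16771 ≈ 1.1677 bits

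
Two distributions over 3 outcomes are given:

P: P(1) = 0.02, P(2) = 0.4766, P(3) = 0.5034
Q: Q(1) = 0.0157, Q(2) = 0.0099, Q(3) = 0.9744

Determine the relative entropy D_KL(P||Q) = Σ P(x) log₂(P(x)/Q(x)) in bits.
2.1912 bits

D_KL(P||Q) = Σ P(x) log₂(P(x)/Q(x))

Computing term by term:
  P(1)·log₂(P(1)/Q(1)) = 0.02·log₂(0.02/0.0157) = 0.00698
  P(2)·log₂(P(2)/Q(2)) = 0.4766·log₂(0.4766/0.0099) = 2.66382
  P(3)·log₂(P(3)/Q(3)) = 0.5034·log₂(0.5034/0.9744) = -0.47964

D_KL(P||Q) = 0.00698 + 2.66382 - 0.47964 = 2.19116 ≈ 2.1912 bits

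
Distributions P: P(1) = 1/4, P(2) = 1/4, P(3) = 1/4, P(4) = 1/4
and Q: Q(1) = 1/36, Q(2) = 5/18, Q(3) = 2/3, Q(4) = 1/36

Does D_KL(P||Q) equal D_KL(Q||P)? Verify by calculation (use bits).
D_KL(P||Q) = 1.1932 bits, D_KL(Q||P) = 0.8095 bits. No — D_KL(P||Q) ≠ D_KL(Q||P) for this pair.

D_KL(P||Q) = Σ P(x) log₂(P(x)/Q(x))

Computing term by term:
  P(1)·log₂(P(1)/Q(1)) = (1/4)·log₂((1/4)/(1/36)) = 0.79248
  P(2)·log₂(P(2)/Q(2)) = (1/4)·log₂((1/4)/(5/18)) = -0.03800
  P(3)·log₂(P(3)/Q(3)) = (1/4)·log₂((1/4)/(2/3)) = -0.35376
  P(4)·log₂(P(4)/Q(4)) = (1/4)·log₂((1/4)/(1/36)) = 0.79248

D_KL(P||Q) = 0.79248 - 0.03800 - 0.35376 + 0.79248 = 1.19320 ≈ 1.1932 bits

D_KL(Q||P) = Σ Q(x) log₂(Q(x)/P(x))

Computing term by term:
  Q(1)·log₂(Q(1)/P(1)) = (1/36)·log₂((1/36)/(1/4)) = -0.08805
  Q(2)·log₂(Q(2)/P(2)) = (5/18)·log₂((5/18)/(1/4)) = 0.04222
  Q(3)·log₂(Q(3)/P(3)) = (2/3)·log₂((2/3)/(1/4)) = 0.94336
  Q(4)·log₂(Q(4)/P(4)) = (1/36)·log₂((1/36)/(1/4)) = -0.08805

D_KL(Q||P) = -0.08805 + 0.04222 + 0.94336 - 0.08805 = 0.80948 ≈ 0.8095 bits

These are NOT equal (difference: 0.3837 bits). KL divergence is asymmetric: D_KL(P||Q) ≠ D_KL(Q||P) in general.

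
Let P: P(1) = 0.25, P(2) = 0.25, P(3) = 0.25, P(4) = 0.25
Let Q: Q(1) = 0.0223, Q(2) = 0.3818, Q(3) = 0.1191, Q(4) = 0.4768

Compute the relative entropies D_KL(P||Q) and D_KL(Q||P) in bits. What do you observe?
D_KL(P||Q) = 0.7536 bits, D_KL(Q||P) = 0.4722 bits. The two directions give different values (D_KL(P||Q) exceeds D_KL(Q||P) by 0.2814 bits): KL divergence is asymmetric.

D_KL(P||Q) = Σ P(x) log₂(P(x)/Q(x))

Computing term by term:
  P(1)·log₂(P(1)/Q(1)) = 0.25·log₂(0.25/0.0223) = 0.87170
  P(2)·log₂(P(2)/Q(2)) = 0.25·log₂(0.25/0.3818) = -0.15272
  P(3)·log₂(P(3)/Q(3)) = 0.25·log₂(0.25/0.1191) = 0.26744
  P(4)·log₂(P(4)/Q(4)) = 0.25·log₂(0.25/0.4768) = -0.23286

D_KL(P||Q) = 0.87170 - 0.15272 + 0.26744 - 0.23286 = 0.75356 ≈ 0.7536 bits

D_KL(Q||P) = Σ Q(x) log₂(Q(x)/P(x))

Computing term by term:
  Q(1)·log₂(Q(1)/P(1)) = 0.0223·log₂(0.0223/0.25) = -0.07776
  Q(2)·log₂(Q(2)/P(2)) = 0.3818·log₂(0.3818/0.25) = 0.23324
  Q(3)·log₂(Q(3)/P(3)) = 0.1191·log₂(0.1191/0.25) = -0.12741
  Q(4)·log₂(Q(4)/P(4)) = 0.4768·log₂(0.4768/0.25) = 0.44412

D_KL(Q||P) = -0.07776 + 0.23324 - 0.12741 + 0.44412 = 0.47219 ≈ 0.4722 bits

These are NOT equal (difference: 0.2814 bits). KL divergence is asymmetric: D_KL(P||Q) ≠ D_KL(Q||P) in general.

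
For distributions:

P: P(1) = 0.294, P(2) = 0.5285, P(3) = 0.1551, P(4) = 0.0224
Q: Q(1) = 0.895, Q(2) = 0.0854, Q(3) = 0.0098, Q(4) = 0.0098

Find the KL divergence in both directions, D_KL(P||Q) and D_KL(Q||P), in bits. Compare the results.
D_KL(P||Q) = 1.5622 bits, D_KL(Q||P) = 1.1621 bits. D_KL(P||Q) is larger than D_KL(Q||P) by 0.4001 bits; the two directions differ.

D_KL(P||Q) = Σ P(x) log₂(P(x)/Q(x))

Computing term by term:
  P(1)·log₂(P(1)/Q(1)) = 0.294·log₂(0.294/0.895) = -0.47219
  P(2)·log₂(P(2)/Q(2)) = 0.5285·log₂(0.5285/0.0854) = 1.38974
  P(3)·log₂(P(3)/Q(3)) = 0.1551·log₂(0.1551/0.0098) = 0.61796
  P(4)·log₂(P(4)/Q(4)) = 0.0224·log₂(0.0224/0.0098) = 0.02672

D_KL(P||Q) = -0.47219 + 1.38974 + 0.61796 + 0.02672 = 1.56223 ≈ 1.5622 bits

D_KL(Q||P) = Σ Q(x) log₂(Q(x)/P(x))

Computing term by term:
  Q(1)·log₂(Q(1)/P(1)) = 0.895·log₂(0.895/0.294) = 1.43743
  Q(2)·log₂(Q(2)/P(2)) = 0.0854·log₂(0.0854/0.5285) = -0.22457
  Q(3)·log₂(Q(3)/P(3)) = 0.0098·log₂(0.0098/0.1551) = -0.03905
  Q(4)·log₂(Q(4)/P(4)) = 0.0098·log₂(0.0098/0.0224) = -0.01169

D_KL(Q||P) = 1.43743 - 0.22457 - 0.03905 - 0.01169 = 1.16212 ≈ 1.1621 bits

These are NOT equal (difference: 0.4001 bits). KL divergence is asymmetric: D_KL(P||Q) ≠ D_KL(Q||P) in general.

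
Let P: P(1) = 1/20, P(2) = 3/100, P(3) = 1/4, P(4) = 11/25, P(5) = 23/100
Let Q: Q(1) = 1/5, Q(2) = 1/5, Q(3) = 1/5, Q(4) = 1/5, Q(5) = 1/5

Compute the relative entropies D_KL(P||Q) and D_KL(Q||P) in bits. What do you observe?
D_KL(P||Q) = 0.4453 bits, D_KL(Q||P) = 0.6152 bits. The two directions give different values (D_KL(Q||P) exceeds D_KL(P||Q) by 0.1699 bits): KL divergence is asymmetric.

D_KL(P||Q) = Σ P(x) log₂(P(x)/Q(x))

Computing term by term:
  P(1)·log₂(P(1)/Q(1)) = (1/20)·log₂((1/20)/(1/5)) = -0.10000
  P(2)·log₂(P(2)/Q(2)) = (3/100)·log₂((3/100)/(1/5)) = -0.08211
  P(3)·log₂(P(3)/Q(3)) = (1/4)·log₂((1/4)/(1/5)) = 0.08048
  P(4)·log₂(P(4)/Q(4)) = (11/25)·log₂((11/25)/(1/5)) = 0.50050
  P(5)·log₂(P(5)/Q(5)) = (23/100)·log₂((23/100)/(1/5)) = 0.04638

D_KL(P||Q) = -0.10000 - 0.08211 + 0.08048 + 0.50050 + 0.04638 = 0.44525 ≈ 0.4453 bits

D_KL(Q||P) = Σ Q(x) log₂(Q(x)/P(x))

Computing term by term:
  Q(1)·log₂(Q(1)/P(1)) = (1/5)·log₂((1/5)/(1/20)) = 0.40000
  Q(2)·log₂(Q(2)/P(2)) = (1/5)·log₂((1/5)/(3/100)) = 0.54739
  Q(3)·log₂(Q(3)/P(3)) = (1/5)·log₂((1/5)/(1/4)) = -0.06439
  Q(4)·log₂(Q(4)/P(4)) = (1/5)·log₂((1/5)/(11/25)) = -0.22750
  Q(5)·log₂(Q(5)/P(5)) = (1/5)·log₂((1/5)/(23/100)) = -0.04033

D_KL(Q||P) = 0.40000 + 0.54739 - 0.06439 - 0.22750 - 0.04033 = 0.61517 ≈ 0.6152 bits

These are NOT equal (difference: 0.1699 bits). KL divergence is asymmetric: D_KL(P||Q) ≠ D_KL(Q||P) in general.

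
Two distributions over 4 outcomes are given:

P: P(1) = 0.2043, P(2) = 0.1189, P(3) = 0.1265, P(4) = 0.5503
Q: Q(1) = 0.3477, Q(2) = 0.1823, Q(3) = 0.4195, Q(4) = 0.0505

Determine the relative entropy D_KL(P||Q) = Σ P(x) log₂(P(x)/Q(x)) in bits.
1.4474 bits

D_KL(P||Q) = Σ P(x) log₂(P(x)/Q(x))

Computing term by term:
  P(1)·log₂(P(1)/Q(1)) = 0.2043·log₂(0.2043/0.3477) = -0.15673
  P(2)·log₂(P(2)/Q(2)) = 0.1189·log₂(0.1189/0.1823) = -0.07331
  P(3)·log₂(P(3)/Q(3)) = 0.1265·log₂(0.1265/0.4195) = -0.21879
  P(4)·log₂(P(4)/Q(4)) = 0.5503·log₂(0.5503/0.0505) = 1.89626

D_KL(P||Q) = -0.15673 - 0.07331 - 0.21879 + 1.89626 = 1.44743 ≈ 1.4474 bits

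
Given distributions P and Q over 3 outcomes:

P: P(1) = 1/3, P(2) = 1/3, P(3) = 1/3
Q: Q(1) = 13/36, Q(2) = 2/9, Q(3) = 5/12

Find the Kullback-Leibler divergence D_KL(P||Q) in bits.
0.0492 bits

D_KL(P||Q) = Σ P(x) log₂(P(x)/Q(x))

Computing term by term:
  P(1)·log₂(P(1)/Q(1)) = (1/3)·log₂((1/3)/(13/36)) = -0.03849
  P(2)·log₂(P(2)/Q(2)) = (1/3)·log₂((1/3)/(2/9)) = 0.19499
  P(3)·log₂(P(3)/Q(3)) = (1/3)·log₂((1/3)/(5/12)) = -0.10731

D_KL(P||Q) = -0.03849 + 0.19499 - 0.10731 = 0.04919 ≈ 0.0492 bits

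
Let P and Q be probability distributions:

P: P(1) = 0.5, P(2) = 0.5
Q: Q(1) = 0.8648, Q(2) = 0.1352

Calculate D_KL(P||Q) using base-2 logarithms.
0.5482 bits

D_KL(P||Q) = Σ P(x) log₂(P(x)/Q(x))

Computing term by term:
  P(1)·log₂(P(1)/Q(1)) = 0.5·log₂(0.5/0.8648) = -0.39522
  P(2)·log₂(P(2)/Q(2)) = 0.5·log₂(0.5/0.1352) = 0.94342

D_KL(P||Q) = -0.39522 + 0.94342 = 0.54820 ≈ 0.5482 bits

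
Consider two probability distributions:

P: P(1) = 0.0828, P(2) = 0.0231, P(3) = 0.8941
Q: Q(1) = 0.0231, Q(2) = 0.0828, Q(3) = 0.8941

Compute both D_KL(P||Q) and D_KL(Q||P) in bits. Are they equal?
D_KL(P||Q) = 0.1100 bits, D_KL(Q||P) = 0.1100 bits. Yes, in this case they are equal (although KL divergence is not symmetric in general).

D_KL(P||Q) = Σ P(x) log₂(P(x)/Q(x))

Computing term by term:
  P(1)·log₂(P(1)/Q(1)) = 0.0828·log₂(0.0828/0.0231) = 0.15250
  P(2)·log₂(P(2)/Q(2)) = 0.0231·log₂(0.0231/0.0828) = -0.04254
  P(3)·log₂(P(3)/Q(3)) = 0.8941·log₂(0.8941/0.8941) = 0.00000

D_KL(P||Q) = 0.15250 - 0.04254 + 0.00000 = 0.10996 ≈ 0.1100 bits

D_KL(Q||P) = Σ Q(x) log₂(Q(x)/P(x))

Computing term by term:
  Q(1)·log₂(Q(1)/P(1)) = 0.0231·log₂(0.0231/0.0828) = -0.04254
  Q(2)·log₂(Q(2)/P(2)) = 0.0828·log₂(0.0828/0.0231) = 0.15250
  Q(3)·log₂(Q(3)/P(3)) = 0.8941·log₂(0.8941/0.8941) = 0.00000

D_KL(Q||P) = -0.04254 + 0.15250 + 0.00000 = 0.10996 ≈ 0.1100 bits

These ARE equal here. Q is P with outcomes relabeled (Q(1) = P(2), Q(2) = P(1)) by a relabeling that is its own inverse, so the two sums contain exactly the same terms in a different order. This is a special case — KL divergence is not symmetric in general: D_KL(P||Q) ≠ D_KL(Q||P) for most P, Q.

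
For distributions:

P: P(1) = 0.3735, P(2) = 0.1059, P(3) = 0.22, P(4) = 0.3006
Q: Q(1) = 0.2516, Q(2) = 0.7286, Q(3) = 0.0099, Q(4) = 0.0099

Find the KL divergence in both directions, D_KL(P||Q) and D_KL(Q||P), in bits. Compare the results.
D_KL(P||Q) = 2.3827 bits, D_KL(Q||P) = 1.7908 bits. D_KL(P||Q) is larger than D_KL(Q||P) by 0.5919 bits; the two directions differ.

D_KL(P||Q) = Σ P(x) log₂(P(x)/Q(x))

Computing term by term:
  P(1)·log₂(P(1)/Q(1)) = 0.3735·log₂(0.3735/0.2516) = 0.21289
  P(2)·log₂(P(2)/Q(2)) = 0.1059·log₂(0.1059/0.7286) = -0.29466
  P(3)·log₂(P(3)/Q(3)) = 0.22·log₂(0.22/0.0099) = 0.98426
  P(4)·log₂(P(4)/Q(4)) = 0.3006·log₂(0.3006/0.0099) = 1.48024

D_KL(P||Q) = 0.21289 - 0.29466 + 0.98426 + 1.48024 = 2.38273 ≈ 2.3827 bits

D_KL(Q||P) = Σ Q(x) log₂(Q(x)/P(x))

Computing term by term:
  Q(1)·log₂(Q(1)/P(1)) = 0.2516·log₂(0.2516/0.3735) = -0.14341
  Q(2)·log₂(Q(2)/P(2)) = 0.7286·log₂(0.7286/0.1059) = 2.02727
  Q(3)·log₂(Q(3)/P(3)) = 0.0099·log₂(0.0099/0.22) = -0.04429
  Q(4)·log₂(Q(4)/P(4)) = 0.0099·log₂(0.0099/0.3006) = -0.04875

D_KL(Q||P) = -0.14341 + 2.02727 - 0.04429 - 0.04875 = 1.79082 ≈ 1.7908 bits

These are NOT equal (difference: 0.5919 bits). KL divergence is asymmetric: D_KL(P||Q) ≠ D_KL(Q||P) in general.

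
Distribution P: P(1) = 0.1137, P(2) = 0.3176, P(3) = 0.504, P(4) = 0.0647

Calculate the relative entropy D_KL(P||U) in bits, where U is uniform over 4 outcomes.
0.3640 bits

U(i) = 1/4 for all i

D_KL(P||U) = Σ P(x) log₂(P(x) / (1/4))
           = Σ P(x) log₂(P(x)) + log₂(4)
           = log₂(4) - H(P)

H(P) = -Σ P(x) log₂(P(x)):
  -P(1)·log₂(P(1)) = -(0.1137)·log₂(0.1137) = 0.35664
  -P(2)·log₂(P(2)) = -(0.3176)·log₂(0.3176) = 0.52554
  -P(3)·log₂(P(3)) = -(0.504)·log₂(0.504) = 0.49821
  -P(4)·log₂(P(4)) = -(0.0647)·log₂(0.0647) = 0.25557
H(P) = 0.35664 + 0.52554 + 0.49821 + 0.25557 = 1.63596 bits

log₂(4) = 2.00000 bits

D_KL(P||U) = 2.00000 - 1.63596 = 0.36404 ≈ 0.3640 bits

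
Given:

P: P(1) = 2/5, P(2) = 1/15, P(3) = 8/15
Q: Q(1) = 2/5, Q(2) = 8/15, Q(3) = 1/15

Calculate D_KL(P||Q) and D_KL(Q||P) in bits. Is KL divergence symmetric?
D_KL(P||Q) = 1.4000 bits, D_KL(Q||P) = 1.4000 bits. The two values coincide for this particular pair, but no — KL divergence is not symmetric in general.

D_KL(P||Q) = Σ P(x) log₂(P(x)/Q(x))

Computing term by term:
  P(1)·log₂(P(1)/Q(1)) = (2/5)·log₂((2/5)/(2/5)) = 0.00000
  P(2)·log₂(P(2)/Q(2)) = (1/15)·log₂((1/15)/(8/15)) = -0.20000
  P(3)·log₂(P(3)/Q(3)) = (8/15)·log₂((8/15)/(1/15)) = 1.60000

D_KL(P||Q) = 0.00000 - 0.20000 + 1.60000 = 1.40000 ≈ 1.4000 bits

D_KL(Q||P) = Σ Q(x) log₂(Q(x)/P(x))

Computing term by term:
  Q(1)·log₂(Q(1)/P(1)) = (2/5)·log₂((2/5)/(2/5)) = 0.00000
  Q(2)·log₂(Q(2)/P(2)) = (8/15)·log₂((8/15)/(1/15)) = 1.60000
  Q(3)·log₂(Q(3)/P(3)) = (1/15)·log₂((1/15)/(8/15)) = -0.20000

D_KL(Q||P) = 0.00000 + 1.60000 - 0.20000 = 1.40000 ≈ 1.4000 bits

These ARE equal here. Q is P with outcomes relabeled (Q(2) = P(3), Q(3) = P(2)) by a relabeling that is its own inverse, so the two sums contain exactly the same terms in a different order. This is a special case — KL divergence is not symmetric in general: D_KL(P||Q) ≠ D_KL(Q||P) for most P, Q.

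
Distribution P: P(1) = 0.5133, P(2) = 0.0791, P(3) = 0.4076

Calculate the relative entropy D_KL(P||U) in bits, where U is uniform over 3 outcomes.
0.2738 bits

U(i) = 1/3 for all i

D_KL(P||U) = Σ P(x) log₂(P(x) / (1/3))
           = Σ P(x) log₂(P(x)) + log₂(3)
           = log₂(3) - H(P)

H(P) = -Σ P(x) log₂(P(x)):
  -P(1)·log₂(P(1)) = -(0.5133)·log₂(0.5133) = 0.49386
  -P(2)·log₂(P(2)) = -(0.0791)·log₂(0.0791) = 0.28952
  -P(3)·log₂(P(3)) = -(0.4076)·log₂(0.4076) = 0.52775
H(P) = 0.49386 + 0.28952 + 0.52775 = 1.31113 bits

log₂(3) = 1.58496 bits

D_KL(P||U) = 1.58496 - 1.31113 = 0.27383 ≈ 0.2738 bits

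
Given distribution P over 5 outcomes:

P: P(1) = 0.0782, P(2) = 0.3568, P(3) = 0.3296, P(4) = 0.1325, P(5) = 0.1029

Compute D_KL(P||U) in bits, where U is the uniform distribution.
0.2522 bits

U(i) = 1/5 for all i

D_KL(P||U) = Σ P(x) log₂(P(x) / (1/5))
           = Σ P(x) log₂(P(x)) + log₂(5)
           = log₂(5) - H(P)

H(P) = -Σ P(x) log₂(P(x)):
  -P(1)·log₂(P(1)) = -(0.0782)·log₂(0.0782) = 0.28752
  -P(2)·log₂(P(2)) = -(0.3568)·log₂(0.3568) = 0.53049
  -P(3)·log₂(P(3)) = -(0.3296)·log₂(0.3296) = 0.52776
  -P(4)·log₂(P(4)) = -(0.1325)·log₂(0.1325) = 0.38636
  -P(5)·log₂(P(5)) = -(0.1029)·log₂(0.1029) = 0.33758
H(P) = 0.28752 + 0.53049 + 0.52776 + 0.38636 + 0.33758 = 2.06971 bits

log₂(5) = 2.32193 bits

D_KL(P||U) = 2.32193 - 2.06971 = 0.25222 ≈ 0.2522 bits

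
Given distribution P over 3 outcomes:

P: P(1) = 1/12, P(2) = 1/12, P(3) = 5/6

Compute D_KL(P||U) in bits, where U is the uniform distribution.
0.7683 bits

U(i) = 1/3 for all i

D_KL(P||U) = Σ P(x) log₂(P(x) / (1/3))
           = Σ P(x) log₂(P(x)) + log₂(3)
           = log₂(3) - H(P)

H(P) = -Σ P(x) log₂(P(x)):
  -P(1)·log₂(P(1)) = -(1/12)·log₂(1/12) = 0.29875
  -P(2)·log₂(P(2)) = -(1/12)·log₂(1/12) = 0.29875
  -P(3)·log₂(P(3)) = -(5/6)·log₂(5/6) = 0.21920
H(P) = 0.29875 + 0.29875 + 0.21920 = 0.81670 bits

log₂(3) = 1.58496 bits

D_KL(P||U) = 1.58496 - 0.81670 = 0.76826 ≈ 0.7683 bits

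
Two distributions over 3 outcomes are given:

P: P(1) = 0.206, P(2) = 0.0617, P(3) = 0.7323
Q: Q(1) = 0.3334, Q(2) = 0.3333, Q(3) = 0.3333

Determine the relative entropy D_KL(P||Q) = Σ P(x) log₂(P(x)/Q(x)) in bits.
0.5384 bits

D_KL(P||Q) = Σ P(x) log₂(P(x)/Q(x))

Computing term by term:
  P(1)·log₂(P(1)/Q(1)) = 0.206·log₂(0.206/0.3334) = -0.14309
  P(2)·log₂(P(2)/Q(2)) = 0.0617·log₂(0.0617/0.3333) = -0.15015
  P(3)·log₂(P(3)/Q(3)) = 0.7323·log₂(0.7323/0.3333) = 0.83161

D_KL(P||Q) = -0.14309 - 0.15015 + 0.83161 = 0.53837 ≈ 0.5384 bits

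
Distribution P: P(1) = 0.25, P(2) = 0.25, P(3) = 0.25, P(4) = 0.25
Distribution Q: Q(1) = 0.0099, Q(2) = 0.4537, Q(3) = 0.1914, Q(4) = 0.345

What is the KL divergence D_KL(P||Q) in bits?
0.9298 bits

D_KL(P||Q) = Σ P(x) log₂(P(x)/Q(x))

Computing term by term:
  P(1)·log₂(P(1)/Q(1)) = 0.25·log₂(0.25/0.0099) = 1.16459
  P(2)·log₂(P(2)/Q(2)) = 0.25·log₂(0.25/0.4537) = -0.21495
  P(3)·log₂(P(3)/Q(3)) = 0.25·log₂(0.25/0.1914) = 0.09633
  P(4)·log₂(P(4)/Q(4)) = 0.25·log₂(0.25/0.345) = -0.11617

D_KL(P||Q) = 1.16459 - 0.21495 + 0.09633 - 0.11617 = 0.92980 ≈ 0.9298 bits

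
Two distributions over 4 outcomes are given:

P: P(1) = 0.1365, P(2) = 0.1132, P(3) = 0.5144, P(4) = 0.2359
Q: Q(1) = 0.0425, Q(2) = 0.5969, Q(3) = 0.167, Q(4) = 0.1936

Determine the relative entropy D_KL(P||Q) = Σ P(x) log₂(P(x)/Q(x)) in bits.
0.8604 bits

D_KL(P||Q) = Σ P(x) log₂(P(x)/Q(x))

Computing term by term:
  P(1)·log₂(P(1)/Q(1)) = 0.1365·log₂(0.1365/0.0425) = 0.22978
  P(2)·log₂(P(2)/Q(2)) = 0.1132·log₂(0.1132/0.5969) = -0.27152
  P(3)·log₂(P(3)/Q(3)) = 0.5144·log₂(0.5144/0.167) = 0.83489
  P(4)·log₂(P(4)/Q(4)) = 0.2359·log₂(0.2359/0.1936) = 0.06725

D_KL(P||Q) = 0.22978 - 0.27152 + 0.83489 + 0.06725 = 0.86040 ≈ 0.8604 bits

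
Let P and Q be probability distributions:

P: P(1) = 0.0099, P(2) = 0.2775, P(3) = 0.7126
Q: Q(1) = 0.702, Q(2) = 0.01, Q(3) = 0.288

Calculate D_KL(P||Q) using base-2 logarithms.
2.2010 bits

D_KL(P||Q) = Σ P(x) log₂(P(x)/Q(x))

Computing term by term:
  P(1)·log₂(P(1)/Q(1)) = 0.0099·log₂(0.0099/0.702) = -0.06086
  P(2)·log₂(P(2)/Q(2)) = 0.2775·log₂(0.2775/0.01) = 1.33045
  P(3)·log₂(P(3)/Q(3)) = 0.7126·log₂(0.7126/0.288) = 0.93139

D_KL(P||Q) = -0.06086 + 1.33045 + 0.93139 = 2.20098 ≈ 2.2010 bits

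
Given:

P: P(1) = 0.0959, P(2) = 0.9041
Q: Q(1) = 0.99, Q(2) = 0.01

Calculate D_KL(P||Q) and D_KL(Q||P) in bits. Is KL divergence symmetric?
D_KL(P||Q) = 5.5522 bits, D_KL(Q||P) = 3.2692 bits. No, KL divergence is not symmetric.

D_KL(P||Q) = Σ P(x) log₂(P(x)/Q(x))

Computing term by term:
  P(1)·log₂(P(1)/Q(1)) = 0.0959·log₂(0.0959/0.99) = -0.32297
  P(2)·log₂(P(2)/Q(2)) = 0.9041·log₂(0.9041/0.01) = 5.87521

D_KL(P||Q) = -0.32297 + 5.87521 = 5.55224 ≈ 5.5522 bits

D_KL(Q||P) = Σ Q(x) log₂(Q(x)/P(x))

Computing term by term:
  Q(1)·log₂(Q(1)/P(1)) = 0.99·log₂(0.99/0.0959) = 3.33415
  Q(2)·log₂(Q(2)/P(2)) = 0.01·log₂(0.01/0.9041) = -0.06498

D_KL(Q||P) = 3.33415 - 0.06498 = 3.26917 ≈ 3.2692 bits

These are NOT equal (difference: 2.2830 bits). KL divergence is asymmetric: D_KL(P||Q) ≠ D_KL(Q||P) in general.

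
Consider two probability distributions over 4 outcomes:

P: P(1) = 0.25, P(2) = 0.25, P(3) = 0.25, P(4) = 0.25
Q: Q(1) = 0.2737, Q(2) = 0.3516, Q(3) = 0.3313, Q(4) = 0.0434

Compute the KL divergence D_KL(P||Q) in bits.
0.3743 bits

D_KL(P||Q) = Σ P(x) log₂(P(x)/Q(x))

Computing term by term:
  P(1)·log₂(P(1)/Q(1)) = 0.25·log₂(0.25/0.2737) = -0.03267
  P(2)·log₂(P(2)/Q(2)) = 0.25·log₂(0.25/0.3516) = -0.12300
  P(3)·log₂(P(3)/Q(3)) = 0.25·log₂(0.25/0.3313) = -0.10155
  P(4)·log₂(P(4)/Q(4)) = 0.25·log₂(0.25/0.0434) = 0.63154

D_KL(P||Q) = -0.03267 - 0.12300 - 0.10155 + 0.63154 = 0.37432 ≈ 0.3743 bits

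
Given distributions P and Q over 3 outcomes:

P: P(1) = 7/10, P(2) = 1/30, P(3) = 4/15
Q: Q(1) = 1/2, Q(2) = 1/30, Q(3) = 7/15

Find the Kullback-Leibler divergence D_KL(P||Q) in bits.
0.1245 bits

D_KL(P||Q) = Σ P(x) log₂(P(x)/Q(x))

Computing term by term:
  P(1)·log₂(P(1)/Q(1)) = (7/10)·log₂((7/10)/(1/2)) = 0.33980
  P(2)·log₂(P(2)/Q(2)) = (1/30)·log₂((1/30)/(1/30)) = 0.00000
  P(3)·log₂(P(3)/Q(3)) = (4/15)·log₂((4/15)/(7/15)) = -0.21529

D_KL(P||Q) = 0.33980 + 0.00000 - 0.21529 = 0.12451 ≈ 0.1245 bits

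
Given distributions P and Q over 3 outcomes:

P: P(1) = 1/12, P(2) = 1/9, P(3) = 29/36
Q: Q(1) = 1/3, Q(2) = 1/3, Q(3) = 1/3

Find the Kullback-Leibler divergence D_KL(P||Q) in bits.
0.6827 bits

D_KL(P||Q) = Σ P(x) log₂(P(x)/Q(x))

Computing term by term:
  P(1)·log₂(P(1)/Q(1)) = (1/12)·log₂((1/12)/(1/3)) = -0.16667
  P(2)·log₂(P(2)/Q(2)) = (1/9)·log₂((1/9)/(1/3)) = -0.17611
  P(3)·log₂(P(3)/Q(3)) = (29/36)·log₂((29/36)/(1/3)) = 1.02549

D_KL(P||Q) = -0.16667 - 0.17611 + 1.02549 = 0.68271 ≈ 0.6827 bits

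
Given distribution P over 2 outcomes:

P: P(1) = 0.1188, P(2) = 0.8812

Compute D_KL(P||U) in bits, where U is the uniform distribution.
0.4741 bits

U(i) = 1/2 for all i

D_KL(P||U) = Σ P(x) log₂(P(x) / (1/2))
           = Σ P(x) log₂(P(x)) + log₂(2)
           = log₂(2) - H(P)

H(P) = -Σ P(x) log₂(P(x)):
  -P(1)·log₂(P(1)) = -(0.1188)·log₂(0.1188) = 0.36512
  -P(2)·log₂(P(2)) = -(0.8812)·log₂(0.8812) = 0.16078
H(P) = 0.36512 + 0.16078 = 0.52590 bits

log₂(2) = 1.00000 bits

D_KL(P||U) = 1.00000 - 0.52590 = 0.47410 ≈ 0.4741 bits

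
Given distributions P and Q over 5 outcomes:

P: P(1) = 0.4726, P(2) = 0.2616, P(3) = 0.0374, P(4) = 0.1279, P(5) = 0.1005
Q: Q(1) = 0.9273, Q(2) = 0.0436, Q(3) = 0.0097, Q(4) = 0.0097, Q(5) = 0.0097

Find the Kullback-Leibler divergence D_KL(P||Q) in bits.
1.1044 bits

D_KL(P||Q) = Σ P(x) log₂(P(x)/Q(x))

Computing term by term:
  P(1)·log₂(P(1)/Q(1)) = 0.4726·log₂(0.4726/0.9273) = -0.45956
  P(2)·log₂(P(2)/Q(2)) = 0.2616·log₂(0.2616/0.0436) = 0.67623
  P(3)·log₂(P(3)/Q(3)) = 0.0374·log₂(0.0374/0.0097) = 0.07282
  P(4)·log₂(P(4)/Q(4)) = 0.1279·log₂(0.1279/0.0097) = 0.47590
  P(5)·log₂(P(5)/Q(5)) = 0.1005·log₂(0.1005/0.0097) = 0.33899

D_KL(P||Q) = -0.45956 + 0.67623 + 0.07282 + 0.47590 + 0.33899 = 1.10438 ≈ 1.1044 bits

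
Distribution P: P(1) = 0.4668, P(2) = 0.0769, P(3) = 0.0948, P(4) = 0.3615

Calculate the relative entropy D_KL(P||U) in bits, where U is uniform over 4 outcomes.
0.3495 bits

U(i) = 1/4 for all i

D_KL(P||U) = Σ P(x) log₂(P(x) / (1/4))
           = Σ P(x) log₂(P(x)) + log₂(4)
           = log₂(4) - H(P)

H(P) = -Σ P(x) log₂(P(x)):
  -P(1)·log₂(P(1)) = -(0.4668)·log₂(0.4668) = 0.51307
  -P(2)·log₂(P(2)) = -(0.0769)·log₂(0.0769) = 0.28460
  -P(3)·log₂(P(3)) = -(0.0948)·log₂(0.0948) = 0.32222
  -P(4)·log₂(P(4)) = -(0.3615)·log₂(0.3615) = 0.53066
H(P) = 0.51307 + 0.28460 + 0.32222 + 0.53066 = 1.65055 bits

log₂(4) = 2.00000 bits

D_KL(P||U) = 2.00000 - 1.65055 = 0.34945 ≈ 0.3495 bits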